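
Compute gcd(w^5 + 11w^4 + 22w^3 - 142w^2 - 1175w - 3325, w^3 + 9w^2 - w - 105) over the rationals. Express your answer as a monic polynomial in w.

w^2 + 12w + 35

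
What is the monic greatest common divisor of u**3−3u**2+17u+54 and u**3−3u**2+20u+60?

u+2

Apply the Euclidean algorithm:
  u**3−3u**2+17u+54 = (u**3−3u**2+20u+60) + (−3u−6)
  u**3−3u**2+20u+60 = (−(1/3)u**2+(5/3)u−10)(−3u−6) + (0)
Last nonzero remainder: −3u−6. Dividing through by −3 gives the monic gcd u+2.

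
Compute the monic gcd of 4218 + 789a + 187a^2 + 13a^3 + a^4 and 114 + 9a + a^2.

By polynomial division,
  a^4 + 13a^3 + 187a^2 + 789a + 4218 = (a^2 + 4a + 37)(a^2 + 9a + 114) + (0)
The last nonzero remainder a^2 + 9a + 114 is already monic.

114 + 9a + a^2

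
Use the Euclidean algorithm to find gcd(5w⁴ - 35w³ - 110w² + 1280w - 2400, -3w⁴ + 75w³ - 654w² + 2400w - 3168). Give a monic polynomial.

w² - 8w + 16

Euclidean algorithm in ℚ[w]:
  5w⁴ - 35w³ - 110w² + 1280w - 2400 = (-5/3)(-3w⁴ + 75w³ - 654w² + 2400w - 3168) + (90w³ - 1200w² + 5280w - 7680)
  -3w⁴ + 75w³ - 654w² + 2400w - 3168 = (-(1/30)w + 7/18)(90w³ - 1200w² + 5280w - 7680) + (-(34/3)w² + (272/3)w - 544/3)
  90w³ - 1200w² + 5280w - 7680 = (-(135/17)w + 720/17)(-(34/3)w² + (272/3)w - 544/3) + (0)
Last nonzero remainder: -(34/3)w² + (272/3)w - 544/3. Dividing through by -34/3 gives the monic gcd w² - 8w + 16.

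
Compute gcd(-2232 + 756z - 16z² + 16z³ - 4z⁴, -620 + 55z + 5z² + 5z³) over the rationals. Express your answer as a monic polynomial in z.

31 + 5z + z²

Euclidean algorithm in ℚ[z]:
  -4z⁴ + 16z³ - 16z² + 756z - 2232 = (-(4/5)z + 4)(5z³ + 5z² + 55z - 620) + (8z² + 40z + 248)
  5z³ + 5z² + 55z - 620 = ((5/8)z - 5/2)(8z² + 40z + 248) + (0)
Last nonzero remainder: 8z² + 40z + 248. Dividing through by 8 gives the monic gcd z² + 5z + 31.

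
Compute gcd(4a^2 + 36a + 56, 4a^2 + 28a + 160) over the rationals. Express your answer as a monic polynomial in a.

By polynomial division,
  4a^2 + 36a + 56 = (4a^2 + 28a + 160) + (8a - 104)
  4a^2 + 28a + 160 = ((1/2)a + 10)(8a - 104) + (1200)
  8a - 104 = ((1/150)a - 13/150)(1200) + (0)
The last nonzero remainder is the constant 1200, so the polynomials are coprime and gcd = 1.

1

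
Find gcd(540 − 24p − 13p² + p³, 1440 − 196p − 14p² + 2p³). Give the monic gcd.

By polynomial division,
  p³ − 13p² − 24p + 540 = (1/2)(2p³ − 14p² − 196p + 1440) + (−6p² + 74p − 180)
  2p³ − 14p² − 196p + 1440 = (−(1/3)p − 16/9)(−6p² + 74p − 180) + (−(1120/9)p + 1120)
  −6p² + 74p − 180 = ((27/560)p − 9/56)(−(1120/9)p + 1120) + (0)
Last nonzero remainder: −(1120/9)p + 1120. Dividing through by −1120/9 gives the monic gcd p − 9.

−9 + p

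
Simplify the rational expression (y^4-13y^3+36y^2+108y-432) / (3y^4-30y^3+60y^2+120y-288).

Apply the Euclidean algorithm:
  y^4-13y^3+36y^2+108y-432 = (1/3)(3y^4-30y^3+60y^2+120y-288) + (-3y^3+16y^2+68y-336)
  3y^4-30y^3+60y^2+120y-288 = (-y+14/3)(-3y^3+16y^2+68y-336) + ((160/3)y^2-(1600/3)y+1280)
  -3y^3+16y^2+68y-336 = (-(9/160)y-21/80)((160/3)y^2-(1600/3)y+1280) + (0)
Last nonzero remainder: (160/3)y^2-(1600/3)y+1280. Dividing through by 160/3 gives the monic gcd y^2-10y+24.
Cancel y^2-10y+24 from numerator and denominator to get the reduced form.

(y^2-3y-18)/(3y^2-12)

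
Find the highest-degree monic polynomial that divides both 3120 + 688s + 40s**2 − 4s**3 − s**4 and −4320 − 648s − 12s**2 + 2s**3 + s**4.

−60 − 4s + s**2

Apply the Euclidean algorithm:
  −s**4 − 4s**3 + 40s**2 + 688s + 3120 = (−1)(s**4 + 2s**3 − 12s**2 − 648s − 4320) + (−2s**3 + 28s**2 + 40s − 1200)
  s**4 + 2s**3 − 12s**2 − 648s − 4320 = (−(1/2)s − 8)(−2s**3 + 28s**2 + 40s − 1200) + (232s**2 − 928s − 13920)
  −2s**3 + 28s**2 + 40s − 1200 = (−(1/116)s + 5/58)(232s**2 − 928s − 13920) + (0)
Last nonzero remainder: 232s**2 − 928s − 13920. Dividing through by 232 gives the monic gcd s**2 − 4s − 60.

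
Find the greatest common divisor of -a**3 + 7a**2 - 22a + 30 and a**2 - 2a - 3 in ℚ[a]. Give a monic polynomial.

By polynomial division,
  -a**3 + 7a**2 - 22a + 30 = (-a + 5)(a**2 - 2a - 3) + (-15a + 45)
  a**2 - 2a - 3 = (-(1/15)a - 1/15)(-15a + 45) + (0)
Last nonzero remainder: -15a + 45. Dividing through by -15 gives the monic gcd a - 3.

a - 3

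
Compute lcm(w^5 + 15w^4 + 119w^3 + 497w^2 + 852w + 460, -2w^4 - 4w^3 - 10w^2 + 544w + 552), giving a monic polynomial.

w^6 + 9w^5 + 29w^4 - 217w^3 - 2130w^2 - 4652w - 2760

By polynomial division,
  w^5 + 15w^4 + 119w^3 + 497w^2 + 852w + 460 = (-(1/2)w - 13/2)(-2w^4 - 4w^3 - 10w^2 + 544w + 552) + (88w^3 + 704w^2 + 4664w + 4048)
  -2w^4 - 4w^3 - 10w^2 + 544w + 552 = (-(1/44)w + 3/22)(88w^3 + 704w^2 + 4664w + 4048) + (0)
Last nonzero remainder: 88w^3 + 704w^2 + 4664w + 4048. Dividing through by 88 gives the monic gcd w^3 + 8w^2 + 53w + 46.
Then lcm(f, g) = f·g / gcd(f, g); expanding and making the result monic gives the answer.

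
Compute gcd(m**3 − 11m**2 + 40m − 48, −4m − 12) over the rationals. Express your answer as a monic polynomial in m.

1

By polynomial division,
  m**3 − 11m**2 + 40m − 48 = (−(1/4)m**2 + (7/2)m − 41/2)(−4m − 12) + (−294)
  −4m − 12 = ((2/147)m + 2/49)(−294) + (0)
The last nonzero remainder is the constant −294, so the polynomials are coprime and gcd = 1.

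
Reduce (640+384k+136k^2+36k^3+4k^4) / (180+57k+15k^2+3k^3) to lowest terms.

Euclidean algorithm in ℚ[k]:
  4k^4+36k^3+136k^2+384k+640 = ((4/3)k+16/3)(3k^3+15k^2+57k+180) + (−20k^2−160k−320)
  3k^3+15k^2+57k+180 = (−(3/20)k+9/20)(−20k^2−160k−320) + (81k+324)
  −20k^2−160k−320 = (−(20/81)k−80/81)(81k+324) + (0)
Last nonzero remainder: 81k+324. Dividing through by 81 gives the monic gcd k+4.
Cancel k+4 from numerator and denominator to get the reduced form.

(160+56k+20k^2+4k^3)/(45+3k+3k^2)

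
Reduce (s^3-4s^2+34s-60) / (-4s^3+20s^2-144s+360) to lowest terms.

Euclidean algorithm in ℚ[s]:
  s^3-4s^2+34s-60 = (-1/4)(-4s^3+20s^2-144s+360) + (s^2-2s+30)
  -4s^3+20s^2-144s+360 = (-4s+12)(s^2-2s+30) + (0)
The last nonzero remainder s^2-2s+30 is already monic.
Cancel s^2-2s+30 from numerator and denominator to get the reduced form.

(-s+2)/(4s-12)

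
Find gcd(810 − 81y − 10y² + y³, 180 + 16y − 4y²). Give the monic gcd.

−9 + y

Euclidean algorithm in ℚ[y]:
  y³ − 10y² − 81y + 810 = (−(1/4)y + 3/2)(−4y² + 16y + 180) + (−60y + 540)
  −4y² + 16y + 180 = ((1/15)y + 1/3)(−60y + 540) + (0)
Last nonzero remainder: −60y + 540. Dividing through by −60 gives the monic gcd y − 9.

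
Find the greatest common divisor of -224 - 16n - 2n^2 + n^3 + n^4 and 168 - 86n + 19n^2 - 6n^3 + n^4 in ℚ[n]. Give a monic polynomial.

Euclidean algorithm in ℚ[n]:
  n^4 + n^3 - 2n^2 - 16n - 224 = (n^4 - 6n^3 + 19n^2 - 86n + 168) + (7n^3 - 21n^2 + 70n - 392)
  n^4 - 6n^3 + 19n^2 - 86n + 168 = ((1/7)n - 3/7)(7n^3 - 21n^2 + 70n - 392) + (0)
Last nonzero remainder: 7n^3 - 21n^2 + 70n - 392. Dividing through by 7 gives the monic gcd n^3 - 3n^2 + 10n - 56.

-56 + 10n - 3n^2 + n^3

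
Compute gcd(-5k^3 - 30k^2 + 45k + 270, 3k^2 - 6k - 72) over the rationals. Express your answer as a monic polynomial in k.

1

By polynomial division,
  -5k^3 - 30k^2 + 45k + 270 = (-(5/3)k - 40/3)(3k^2 - 6k - 72) + (-155k - 690)
  3k^2 - 6k - 72 = (-(3/155)k + 120/961)(-155k - 690) + (13608/961)
  -155k - 690 = (-(148955/13608)k - 110515/2268)(13608/961) + (0)
The last nonzero remainder is the constant 13608/961, so the polynomials are coprime and gcd = 1.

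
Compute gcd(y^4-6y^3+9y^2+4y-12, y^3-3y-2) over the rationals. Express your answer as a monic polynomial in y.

Repeated division with remainder:
  y^4-6y^3+9y^2+4y-12 = (y-6)(y^3-3y-2) + (12y^2-12y-24)
  y^3-3y-2 = ((1/12)y+1/12)(12y^2-12y-24) + (0)
Last nonzero remainder: 12y^2-12y-24. Dividing through by 12 gives the monic gcd y^2-y-2.

y^2-y-2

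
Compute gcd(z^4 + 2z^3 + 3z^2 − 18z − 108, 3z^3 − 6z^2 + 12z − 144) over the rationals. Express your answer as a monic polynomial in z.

Repeated division with remainder:
  z^4 + 2z^3 + 3z^2 − 18z − 108 = ((1/3)z + 4/3)(3z^3 − 6z^2 + 12z − 144) + (7z^2 + 14z + 84)
  3z^3 − 6z^2 + 12z − 144 = ((3/7)z − 12/7)(7z^2 + 14z + 84) + (0)
Last nonzero remainder: 7z^2 + 14z + 84. Dividing through by 7 gives the monic gcd z^2 + 2z + 12.

z^2 + 2z + 12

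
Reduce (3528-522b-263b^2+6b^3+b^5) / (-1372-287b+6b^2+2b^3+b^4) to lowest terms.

(18-9b+b^2)/(-7+b)

Euclidean algorithm in ℚ[b]:
  b^5+6b^3-263b^2-522b+3528 = (b-2)(b^4+2b^3+6b^2-287b-1372) + (4b^3+36b^2+276b+784)
  b^4+2b^3+6b^2-287b-1372 = ((1/4)b-7/4)(4b^3+36b^2+276b+784) + (0)
Last nonzero remainder: 4b^3+36b^2+276b+784. Dividing through by 4 gives the monic gcd b^3+9b^2+69b+196.
Cancel b^3+9b^2+69b+196 from numerator and denominator to get the reduced form.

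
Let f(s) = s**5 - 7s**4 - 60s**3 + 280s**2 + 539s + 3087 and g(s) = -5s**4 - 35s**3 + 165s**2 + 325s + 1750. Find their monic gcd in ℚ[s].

s**2 + 2s + 7

By polynomial division,
  s**5 - 7s**4 - 60s**3 + 280s**2 + 539s + 3087 = (-(1/5)s + 14/5)(-5s**4 - 35s**3 + 165s**2 + 325s + 1750) + (71s**3 - 117s**2 - 21s - 1813)
  -5s**4 - 35s**3 + 165s**2 + 325s + 1750 = (-(5/71)s - 3070/5041)(71s**3 - 117s**2 - 21s - 1813) + ((465120/5041)s**2 + (930240/5041)s + 3255840/5041)
  71s**3 - 117s**2 - 21s - 1813 = ((357911/465120)s - 1305619/465120)((465120/5041)s**2 + (930240/5041)s + 3255840/5041) + (0)
Last nonzero remainder: (465120/5041)s**2 + (930240/5041)s + 3255840/5041. Dividing through by 465120/5041 gives the monic gcd s**2 + 2s + 7.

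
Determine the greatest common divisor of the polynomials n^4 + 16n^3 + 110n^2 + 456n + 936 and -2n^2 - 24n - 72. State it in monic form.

n^2 + 12n + 36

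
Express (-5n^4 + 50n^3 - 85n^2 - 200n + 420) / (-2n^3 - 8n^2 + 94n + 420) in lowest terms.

(5n^3 - 15n^2 - 20n + 60)/(2n^2 + 22n + 60)

Repeated division with remainder:
  -5n^4 + 50n^3 - 85n^2 - 200n + 420 = ((5/2)n - 35)(-2n^3 - 8n^2 + 94n + 420) + (-600n^2 + 2040n + 15120)
  -2n^3 - 8n^2 + 94n + 420 = ((1/300)n + 37/1500)(-600n^2 + 2040n + 15120) + (-(168/25)n + 1176/25)
  -600n^2 + 2040n + 15120 = ((625/7)n + 2250/7)(-(168/25)n + 1176/25) + (0)
Last nonzero remainder: -(168/25)n + 1176/25. Dividing through by -168/25 gives the monic gcd n - 7.
Cancel n - 7 from numerator and denominator to get the reduced form.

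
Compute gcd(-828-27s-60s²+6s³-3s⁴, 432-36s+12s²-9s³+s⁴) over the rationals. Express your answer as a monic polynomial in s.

Repeated division with remainder:
  -3s⁴+6s³-60s²-27s-828 = (-3)(s⁴-9s³+12s²-36s+432) + (-21s³-24s²-135s+468)
  s⁴-9s³+12s²-36s+432 = (-(1/21)s+71/147)(-21s³-24s²-135s+468) + ((841/49)s²+(2523/49)s+10092/49)
  -21s³-24s²-135s+468 = (-(1029/841)s+1911/841)((841/49)s²+(2523/49)s+10092/49) + (0)
Last nonzero remainder: (841/49)s²+(2523/49)s+10092/49. Dividing through by 841/49 gives the monic gcd s²+3s+12.

12+3s+s²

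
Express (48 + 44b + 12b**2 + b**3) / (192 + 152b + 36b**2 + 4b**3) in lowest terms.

(24 + 10b + b**2)/(96 + 28b + 4b**2)

Repeated division with remainder:
  b**3 + 12b**2 + 44b + 48 = (1/4)(4b**3 + 36b**2 + 152b + 192) + (3b**2 + 6b)
  4b**3 + 36b**2 + 152b + 192 = ((4/3)b + 28/3)(3b**2 + 6b) + (96b + 192)
  3b**2 + 6b = ((1/32)b)(96b + 192) + (0)
Last nonzero remainder: 96b + 192. Dividing through by 96 gives the monic gcd b + 2.
Cancel b + 2 from numerator and denominator to get the reduced form.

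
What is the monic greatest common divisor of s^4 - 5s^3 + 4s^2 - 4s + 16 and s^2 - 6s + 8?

Euclidean algorithm in ℚ[s]:
  s^4 - 5s^3 + 4s^2 - 4s + 16 = (s^2 + s + 2)(s^2 - 6s + 8) + (0)
The last nonzero remainder s^2 - 6s + 8 is already monic.

s^2 - 6s + 8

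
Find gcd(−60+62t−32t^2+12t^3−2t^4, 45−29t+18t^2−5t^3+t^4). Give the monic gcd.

5−t+t^2

Repeated division with remainder:
  −2t^4+12t^3−32t^2+62t−60 = (−2)(t^4−5t^3+18t^2−29t+45) + (2t^3+4t^2+4t+30)
  t^4−5t^3+18t^2−29t+45 = ((1/2)t−7/2)(2t^3+4t^2+4t+30) + (30t^2−30t+150)
  2t^3+4t^2+4t+30 = ((1/15)t+1/5)(30t^2−30t+150) + (0)
Last nonzero remainder: 30t^2−30t+150. Dividing through by 30 gives the monic gcd t^2−t+5.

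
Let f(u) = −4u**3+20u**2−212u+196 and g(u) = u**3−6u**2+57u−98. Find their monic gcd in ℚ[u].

u**2−4u+49

Repeated division with remainder:
  −4u**3+20u**2−212u+196 = (−4)(u**3−6u**2+57u−98) + (−4u**2+16u−196)
  u**3−6u**2+57u−98 = (−(1/4)u+1/2)(−4u**2+16u−196) + (0)
Last nonzero remainder: −4u**2+16u−196. Dividing through by −4 gives the monic gcd u**2−4u+49.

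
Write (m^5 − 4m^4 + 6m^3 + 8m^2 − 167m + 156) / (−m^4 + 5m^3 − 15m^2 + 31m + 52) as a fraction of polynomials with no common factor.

Apply the Euclidean algorithm:
  m^5 − 4m^4 + 6m^3 + 8m^2 − 167m + 156 = (−m − 1)(−m^4 + 5m^3 − 15m^2 + 31m + 52) + (−4m^3 + 24m^2 − 84m + 208)
  −m^4 + 5m^3 − 15m^2 + 31m + 52 = ((1/4)m + 1/4)(−4m^3 + 24m^2 − 84m + 208) + (0)
Last nonzero remainder: −4m^3 + 24m^2 − 84m + 208. Dividing through by −4 gives the monic gcd m^3 − 6m^2 + 21m − 52.
Cancel m^3 − 6m^2 + 21m − 52 from numerator and denominator to get the reduced form.

(−m^2 − 2m + 3)/(m + 1)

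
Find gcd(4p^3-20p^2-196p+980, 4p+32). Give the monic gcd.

Euclidean algorithm in ℚ[p]:
  4p^3-20p^2-196p+980 = (p^2-13p+55)(4p+32) + (-780)
  4p+32 = (-(1/195)p-8/195)(-780) + (0)
The last nonzero remainder is the constant -780, so the polynomials are coprime and gcd = 1.

1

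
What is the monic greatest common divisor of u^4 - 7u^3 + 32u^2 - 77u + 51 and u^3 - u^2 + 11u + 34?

u^2 - 3u + 17

Repeated division with remainder:
  u^4 - 7u^3 + 32u^2 - 77u + 51 = (u - 6)(u^3 - u^2 + 11u + 34) + (15u^2 - 45u + 255)
  u^3 - u^2 + 11u + 34 = ((1/15)u + 2/15)(15u^2 - 45u + 255) + (0)
Last nonzero remainder: 15u^2 - 45u + 255. Dividing through by 15 gives the monic gcd u^2 - 3u + 17.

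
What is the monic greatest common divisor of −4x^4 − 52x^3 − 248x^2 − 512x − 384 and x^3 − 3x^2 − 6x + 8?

x + 2

Apply the Euclidean algorithm:
  −4x^4 − 52x^3 − 248x^2 − 512x − 384 = (−4x − 64)(x^3 − 3x^2 − 6x + 8) + (−464x^2 − 864x + 128)
  x^3 − 3x^2 − 6x + 8 = (−(1/464)x + 141/13456)(−464x^2 − 864x + 128) + ((2800/841)x + 5600/841)
  −464x^2 − 864x + 128 = (−(24389/175)x + 3364/175)((2800/841)x + 5600/841) + (0)
Last nonzero remainder: (2800/841)x + 5600/841. Dividing through by 2800/841 gives the monic gcd x + 2.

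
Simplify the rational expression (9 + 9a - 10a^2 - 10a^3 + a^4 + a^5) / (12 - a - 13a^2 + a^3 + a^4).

(3 + 4a + a^2)/(4 + a)

By polynomial division,
  a^5 + a^4 - 10a^3 - 10a^2 + 9a + 9 = (a)(a^4 + a^3 - 13a^2 - a + 12) + (3a^3 - 9a^2 - 3a + 9)
  a^4 + a^3 - 13a^2 - a + 12 = ((1/3)a + 4/3)(3a^3 - 9a^2 - 3a + 9) + (0)
Last nonzero remainder: 3a^3 - 9a^2 - 3a + 9. Dividing through by 3 gives the monic gcd a^3 - 3a^2 - a + 3.
Cancel a^3 - 3a^2 - a + 3 from numerator and denominator to get the reduced form.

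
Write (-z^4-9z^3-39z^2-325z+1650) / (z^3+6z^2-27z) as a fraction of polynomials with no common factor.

(-z^3-12z^2-75z-550)/(z^2+9z)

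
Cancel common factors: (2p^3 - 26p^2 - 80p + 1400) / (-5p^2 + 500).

(-2p^2 + 6p + 140)/(5p + 50)

Euclidean algorithm in ℚ[p]:
  2p^3 - 26p^2 - 80p + 1400 = (-(2/5)p + 26/5)(-5p^2 + 500) + (120p - 1200)
  -5p^2 + 500 = (-(1/24)p - 5/12)(120p - 1200) + (0)
Last nonzero remainder: 120p - 1200. Dividing through by 120 gives the monic gcd p - 10.
Cancel p - 10 from numerator and denominator to get the reduced form.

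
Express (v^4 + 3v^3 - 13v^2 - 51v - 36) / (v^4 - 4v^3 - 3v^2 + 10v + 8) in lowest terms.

Apply the Euclidean algorithm:
  v^4 + 3v^3 - 13v^2 - 51v - 36 = (v^4 - 4v^3 - 3v^2 + 10v + 8) + (7v^3 - 10v^2 - 61v - 44)
  v^4 - 4v^3 - 3v^2 + 10v + 8 = ((1/7)v - 18/49)(7v^3 - 10v^2 - 61v - 44) + ((100/49)v^2 - (300/49)v - 400/49)
  7v^3 - 10v^2 - 61v - 44 = ((343/100)v + 539/100)((100/49)v^2 - (300/49)v - 400/49) + (0)
Last nonzero remainder: (100/49)v^2 - (300/49)v - 400/49. Dividing through by 100/49 gives the monic gcd v^2 - 3v - 4.
Cancel v^2 - 3v - 4 from numerator and denominator to get the reduced form.

(v^2 + 6v + 9)/(v^2 - v - 2)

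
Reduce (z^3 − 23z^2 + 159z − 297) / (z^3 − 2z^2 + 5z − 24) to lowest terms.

(z^2 − 20z + 99)/(z^2 + z + 8)

Repeated division with remainder:
  z^3 − 23z^2 + 159z − 297 = (z^3 − 2z^2 + 5z − 24) + (−21z^2 + 154z − 273)
  z^3 − 2z^2 + 5z − 24 = (−(1/21)z − 16/63)(−21z^2 + 154z − 273) + ((280/9)z − 280/3)
  −21z^2 + 154z − 273 = (−(27/40)z + 117/40)((280/9)z − 280/3) + (0)
Last nonzero remainder: (280/9)z − 280/3. Dividing through by 280/9 gives the monic gcd z − 3.
Cancel z − 3 from numerator and denominator to get the reduced form.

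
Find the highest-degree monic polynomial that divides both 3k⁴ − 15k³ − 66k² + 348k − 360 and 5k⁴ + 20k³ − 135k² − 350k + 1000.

k² + 3k − 10

Apply the Euclidean algorithm:
  3k⁴ − 15k³ − 66k² + 348k − 360 = (3/5)(5k⁴ + 20k³ − 135k² − 350k + 1000) + (−27k³ + 15k² + 558k − 960)
  5k⁴ + 20k³ − 135k² − 350k + 1000 = (−(5/27)k − 205/243)(−27k³ + 15k² + 558k − 960) + (−(1540/81)k² − (1540/27)k + 15400/81)
  −27k³ + 15k² + 558k − 960 = ((2187/1540)k − 1944/385)(−(1540/81)k² − (1540/27)k + 15400/81) + (0)
Last nonzero remainder: −(1540/81)k² − (1540/27)k + 15400/81. Dividing through by −1540/81 gives the monic gcd k² + 3k − 10.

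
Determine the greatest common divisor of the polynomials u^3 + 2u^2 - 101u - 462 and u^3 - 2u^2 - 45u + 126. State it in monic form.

u + 7

Euclidean algorithm in ℚ[u]:
  u^3 + 2u^2 - 101u - 462 = (u^3 - 2u^2 - 45u + 126) + (4u^2 - 56u - 588)
  u^3 - 2u^2 - 45u + 126 = ((1/4)u + 3)(4u^2 - 56u - 588) + (270u + 1890)
  4u^2 - 56u - 588 = ((2/135)u - 14/45)(270u + 1890) + (0)
Last nonzero remainder: 270u + 1890. Dividing through by 270 gives the monic gcd u + 7.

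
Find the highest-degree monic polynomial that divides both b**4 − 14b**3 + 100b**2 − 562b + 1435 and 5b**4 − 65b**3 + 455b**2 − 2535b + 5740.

Apply the Euclidean algorithm:
  b**4 − 14b**3 + 100b**2 − 562b + 1435 = (1/5)(5b**4 − 65b**3 + 455b**2 − 2535b + 5740) + (−b**3 + 9b**2 − 55b + 287)
  5b**4 − 65b**3 + 455b**2 − 2535b + 5740 = (−5b + 20)(−b**3 + 9b**2 − 55b + 287) + (0)
Last nonzero remainder: −b**3 + 9b**2 − 55b + 287. Dividing through by −1 gives the monic gcd b**3 − 9b**2 + 55b − 287.

b**3 − 9b**2 + 55b − 287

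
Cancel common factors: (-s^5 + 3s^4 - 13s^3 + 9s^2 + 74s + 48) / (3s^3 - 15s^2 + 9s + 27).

Euclidean algorithm in ℚ[s]:
  -s^5 + 3s^4 - 13s^3 + 9s^2 + 74s + 48 = (-(1/3)s^2 - (2/3)s - 20/3)(3s^3 - 15s^2 + 9s + 27) + (-76s^2 + 152s + 228)
  3s^3 - 15s^2 + 9s + 27 = (-(3/76)s + 9/76)(-76s^2 + 152s + 228) + (0)
Last nonzero remainder: -76s^2 + 152s + 228. Dividing through by -76 gives the monic gcd s^2 - 2s - 3.
Cancel s^2 - 2s - 3 from numerator and denominator to get the reduced form.

(-s^3 + s^2 - 14s - 16)/(3s - 9)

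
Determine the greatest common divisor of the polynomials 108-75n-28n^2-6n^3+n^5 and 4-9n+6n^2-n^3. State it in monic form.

4-5n+n^2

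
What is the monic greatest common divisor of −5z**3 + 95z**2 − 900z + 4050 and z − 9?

z − 9

Apply the Euclidean algorithm:
  −5z**3 + 95z**2 − 900z + 4050 = (−5z**2 + 50z − 450)(z − 9) + (0)
The last nonzero remainder z − 9 is already monic.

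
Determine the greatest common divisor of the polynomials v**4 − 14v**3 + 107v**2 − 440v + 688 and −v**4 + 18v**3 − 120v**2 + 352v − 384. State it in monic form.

Repeated division with remainder:
  v**4 − 14v**3 + 107v**2 − 440v + 688 = (−1)(−v**4 + 18v**3 − 120v**2 + 352v − 384) + (4v**3 − 13v**2 − 88v + 304)
  −v**4 + 18v**3 − 120v**2 + 352v − 384 = (−(1/4)v + 59/16)(4v**3 − 13v**2 − 88v + 304) + (−(1505/16)v**2 + (1505/2)v − 1505)
  4v**3 − 13v**2 − 88v + 304 = (−(64/1505)v − 304/1505)(−(1505/16)v**2 + (1505/2)v − 1505) + (0)
Last nonzero remainder: −(1505/16)v**2 + (1505/2)v − 1505. Dividing through by −1505/16 gives the monic gcd v**2 − 8v + 16.

v**2 − 8v + 16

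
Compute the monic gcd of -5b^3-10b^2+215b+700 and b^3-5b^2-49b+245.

b-7

By polynomial division,
  -5b^3-10b^2+215b+700 = (-5)(b^3-5b^2-49b+245) + (-35b^2-30b+1925)
  b^3-5b^2-49b+245 = (-(1/35)b+41/245)(-35b^2-30b+1925) + ((540/49)b-540/7)
  -35b^2-30b+1925 = (-(343/108)b-2695/108)((540/49)b-540/7) + (0)
Last nonzero remainder: (540/49)b-540/7. Dividing through by 540/49 gives the monic gcd b-7.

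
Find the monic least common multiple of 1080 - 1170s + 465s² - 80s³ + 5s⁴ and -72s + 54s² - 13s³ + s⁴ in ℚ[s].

216s - 234s² + 93s³ - 16s⁴ + s⁵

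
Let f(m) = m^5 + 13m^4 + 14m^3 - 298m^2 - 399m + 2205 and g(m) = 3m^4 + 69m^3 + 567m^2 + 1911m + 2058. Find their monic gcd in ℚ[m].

m^2 + 14m + 49

By polynomial division,
  m^5 + 13m^4 + 14m^3 - 298m^2 - 399m + 2205 = ((1/3)m - 10/3)(3m^4 + 69m^3 + 567m^2 + 1911m + 2058) + (55m^3 + 955m^2 + 5285m + 9065)
  3m^4 + 69m^3 + 567m^2 + 1911m + 2058 = ((3/55)m + 186/605)(55m^3 + 955m^2 + 5285m + 9065) + (-(1800/121)m^2 - (25200/121)m - 88200/121)
  55m^3 + 955m^2 + 5285m + 9065 = (-(1331/360)m - 4477/360)(-(1800/121)m^2 - (25200/121)m - 88200/121) + (0)
Last nonzero remainder: -(1800/121)m^2 - (25200/121)m - 88200/121. Dividing through by -1800/121 gives the monic gcd m^2 + 14m + 49.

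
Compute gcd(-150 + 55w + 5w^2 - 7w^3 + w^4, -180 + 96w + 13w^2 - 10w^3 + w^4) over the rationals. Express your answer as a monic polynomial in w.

Apply the Euclidean algorithm:
  w^4 - 7w^3 + 5w^2 + 55w - 150 = (w^4 - 10w^3 + 13w^2 + 96w - 180) + (3w^3 - 8w^2 - 41w + 30)
  w^4 - 10w^3 + 13w^2 + 96w - 180 = ((1/3)w - 22/9)(3w^3 - 8w^2 - 41w + 30) + ((64/9)w^2 - (128/9)w - 320/3)
  3w^3 - 8w^2 - 41w + 30 = ((27/64)w - 9/32)((64/9)w^2 - (128/9)w - 320/3) + (0)
Last nonzero remainder: (64/9)w^2 - (128/9)w - 320/3. Dividing through by 64/9 gives the monic gcd w^2 - 2w - 15.

-15 - 2w + w^2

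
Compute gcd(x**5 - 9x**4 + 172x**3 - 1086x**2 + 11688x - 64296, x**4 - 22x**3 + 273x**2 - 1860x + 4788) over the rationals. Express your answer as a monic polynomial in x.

x**3 - 15x**2 + 168x - 684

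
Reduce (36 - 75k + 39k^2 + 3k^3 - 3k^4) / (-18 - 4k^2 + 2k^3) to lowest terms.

(-12 + 21k - 6k^2 - 3k^3)/(6 + 2k + 2k^2)

Apply the Euclidean algorithm:
  -3k^4 + 3k^3 + 39k^2 - 75k + 36 = (-(3/2)k - 3/2)(2k^3 - 4k^2 - 18) + (33k^2 - 102k + 9)
  2k^3 - 4k^2 - 18 = ((2/33)k + 8/121)(33k^2 - 102k + 9) + ((750/121)k - 2250/121)
  33k^2 - 102k + 9 = ((1331/250)k - 121/250)((750/121)k - 2250/121) + (0)
Last nonzero remainder: (750/121)k - 2250/121. Dividing through by 750/121 gives the monic gcd k - 3.
Cancel k - 3 from numerator and denominator to get the reduced form.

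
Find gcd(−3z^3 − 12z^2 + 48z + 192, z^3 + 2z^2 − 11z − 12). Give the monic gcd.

z + 4

Euclidean algorithm in ℚ[z]:
  −3z^3 − 12z^2 + 48z + 192 = (−3)(z^3 + 2z^2 − 11z − 12) + (−6z^2 + 15z + 156)
  z^3 + 2z^2 − 11z − 12 = (−(1/6)z − 3/4)(−6z^2 + 15z + 156) + ((105/4)z + 105)
  −6z^2 + 15z + 156 = (−(8/35)z + 52/35)((105/4)z + 105) + (0)
Last nonzero remainder: (105/4)z + 105. Dividing through by 105/4 gives the monic gcd z + 4.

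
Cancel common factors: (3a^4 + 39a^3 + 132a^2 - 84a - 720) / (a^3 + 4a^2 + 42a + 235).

Repeated division with remainder:
  3a^4 + 39a^3 + 132a^2 - 84a - 720 = (3a + 27)(a^3 + 4a^2 + 42a + 235) + (-102a^2 - 1923a - 7065)
  a^3 + 4a^2 + 42a + 235 = (-(1/102)a + 505/3468)(-102a^2 - 1923a - 7065) + ((292187/1156)a + 1460935/1156)
  -102a^2 - 1923a - 7065 = (-(117912/292187)a - 1633428/292187)((292187/1156)a + 1460935/1156) + (0)
Last nonzero remainder: (292187/1156)a + 1460935/1156. Dividing through by 292187/1156 gives the monic gcd a + 5.
Cancel a + 5 from numerator and denominator to get the reduced form.

(3a^3 + 24a^2 + 12a - 144)/(a^2 - a + 47)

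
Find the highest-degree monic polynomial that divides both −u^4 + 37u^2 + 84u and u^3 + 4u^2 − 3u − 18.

By polynomial division,
  −u^4 + 37u^2 + 84u = (−u + 4)(u^3 + 4u^2 − 3u − 18) + (18u^2 + 78u + 72)
  u^3 + 4u^2 − 3u − 18 = ((1/18)u − 1/54)(18u^2 + 78u + 72) + (−(50/9)u − 50/3)
  18u^2 + 78u + 72 = (−(81/25)u − 108/25)(−(50/9)u − 50/3) + (0)
Last nonzero remainder: −(50/9)u − 50/3. Dividing through by −50/9 gives the monic gcd u + 3.

u + 3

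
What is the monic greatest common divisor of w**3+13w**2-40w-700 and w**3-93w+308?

w-7

Euclidean algorithm in ℚ[w]:
  w**3+13w**2-40w-700 = (w**3-93w+308) + (13w**2+53w-1008)
  w**3-93w+308 = ((1/13)w-53/169)(13w**2+53w-1008) + ((196/169)w-1372/169)
  13w**2+53w-1008 = ((2197/196)w+6084/49)((196/169)w-1372/169) + (0)
Last nonzero remainder: (196/169)w-1372/169. Dividing through by 196/169 gives the monic gcd w-7.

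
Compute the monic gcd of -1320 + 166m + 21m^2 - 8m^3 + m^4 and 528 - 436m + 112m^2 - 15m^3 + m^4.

-264 + 86m - 13m^2 + m^3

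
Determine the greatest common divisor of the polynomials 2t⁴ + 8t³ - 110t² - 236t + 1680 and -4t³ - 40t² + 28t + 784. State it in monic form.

Apply the Euclidean algorithm:
  2t⁴ + 8t³ - 110t² - 236t + 1680 = (-(1/2)t + 3)(-4t³ - 40t² + 28t + 784) + (24t² + 72t - 672)
  -4t³ - 40t² + 28t + 784 = (-(1/6)t - 7/6)(24t² + 72t - 672) + (0)
Last nonzero remainder: 24t² + 72t - 672. Dividing through by 24 gives the monic gcd t² + 3t - 28.

t² + 3t - 28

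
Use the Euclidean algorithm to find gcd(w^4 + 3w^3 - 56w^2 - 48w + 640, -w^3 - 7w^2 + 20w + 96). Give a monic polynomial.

By polynomial division,
  w^4 + 3w^3 - 56w^2 - 48w + 640 = (-w + 4)(-w^3 - 7w^2 + 20w + 96) + (-8w^2 - 32w + 256)
  -w^3 - 7w^2 + 20w + 96 = ((1/8)w + 3/8)(-8w^2 - 32w + 256) + (0)
Last nonzero remainder: -8w^2 - 32w + 256. Dividing through by -8 gives the monic gcd w^2 + 4w - 32.

w^2 + 4w - 32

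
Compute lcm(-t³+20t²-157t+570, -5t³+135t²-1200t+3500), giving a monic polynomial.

t⁵-37t⁴+567t³-4639t²+20680t-39900

Euclidean algorithm in ℚ[t]:
  -t³+20t²-157t+570 = (1/5)(-5t³+135t²-1200t+3500) + (-7t²+83t-130)
  -5t³+135t²-1200t+3500 = ((5/7)t-530/49)(-7t²+83t-130) + (-(10260/49)t+102600/49)
  -7t²+83t-130 = ((343/10260)t-637/10260)(-(10260/49)t+102600/49) + (0)
Last nonzero remainder: -(10260/49)t+102600/49. Dividing through by -10260/49 gives the monic gcd t-10.
Then lcm(f, g) = f·g / gcd(f, g); expanding and making the result monic gives the answer.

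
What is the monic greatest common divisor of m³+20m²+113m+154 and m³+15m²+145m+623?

By polynomial division,
  m³+20m²+113m+154 = (m³+15m²+145m+623) + (5m²-32m-469)
  m³+15m²+145m+623 = ((1/5)m+107/25)(5m²-32m-469) + ((9394/25)m+65758/25)
  5m²-32m-469 = ((125/9394)m-1675/9394)((9394/25)m+65758/25) + (0)
Last nonzero remainder: (9394/25)m+65758/25. Dividing through by 9394/25 gives the monic gcd m+7.

m+7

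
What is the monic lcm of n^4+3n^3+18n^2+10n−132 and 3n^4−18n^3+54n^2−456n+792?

n^5−3n^4−98n^2−192n+792

Euclidean algorithm in ℚ[n]:
  n^4+3n^3+18n^2+10n−132 = (1/3)(3n^4−18n^3+54n^2−456n+792) + (9n^3+162n−396)
  3n^4−18n^3+54n^2−456n+792 = ((1/3)n−2)(9n^3+162n−396) + (0)
Last nonzero remainder: 9n^3+162n−396. Dividing through by 9 gives the monic gcd n^3+18n−44.
Then lcm(f, g) = f·g / gcd(f, g); expanding and making the result monic gives the answer.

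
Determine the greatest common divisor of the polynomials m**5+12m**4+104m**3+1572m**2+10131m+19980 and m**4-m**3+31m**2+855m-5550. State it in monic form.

Repeated division with remainder:
  m**5+12m**4+104m**3+1572m**2+10131m+19980 = (m+13)(m**4-m**3+31m**2+855m-5550) + (86m**3+314m**2+4566m+92130)
  m**4-m**3+31m**2+855m-5550 = ((1/86)m-100/1849)(86m**3+314m**2+4566m+92130) + (-(9450/1849)m**2+(56700/1849)m-1048950/1849)
  86m**3+314m**2+4566m+92130 = (-(79507/4725)m-153467/945)(-(9450/1849)m**2+(56700/1849)m-1048950/1849) + (0)
Last nonzero remainder: -(9450/1849)m**2+(56700/1849)m-1048950/1849. Dividing through by -9450/1849 gives the monic gcd m**2-6m+111.

m**2-6m+111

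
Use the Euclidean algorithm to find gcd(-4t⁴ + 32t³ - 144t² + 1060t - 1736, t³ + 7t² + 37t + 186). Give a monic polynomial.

t² + t + 31

Repeated division with remainder:
  -4t⁴ + 32t³ - 144t² + 1060t - 1736 = (-4t + 60)(t³ + 7t² + 37t + 186) + (-416t² - 416t - 12896)
  t³ + 7t² + 37t + 186 = (-(1/416)t - 3/208)(-416t² - 416t - 12896) + (0)
Last nonzero remainder: -416t² - 416t - 12896. Dividing through by -416 gives the monic gcd t² + t + 31.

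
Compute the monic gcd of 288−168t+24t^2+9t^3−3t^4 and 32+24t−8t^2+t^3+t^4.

32−8t+t^3

Euclidean algorithm in ℚ[t]:
  −3t^4+9t^3+24t^2−168t+288 = (−3)(t^4+t^3−8t^2+24t+32) + (12t^3−96t+384)
  t^4+t^3−8t^2+24t+32 = ((1/12)t+1/12)(12t^3−96t+384) + (0)
Last nonzero remainder: 12t^3−96t+384. Dividing through by 12 gives the monic gcd t^3−8t+32.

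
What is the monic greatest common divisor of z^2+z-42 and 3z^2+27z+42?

z+7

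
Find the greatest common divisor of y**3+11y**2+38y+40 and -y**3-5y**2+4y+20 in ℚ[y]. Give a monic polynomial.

y**2+7y+10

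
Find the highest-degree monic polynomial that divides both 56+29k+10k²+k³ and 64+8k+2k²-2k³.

Repeated division with remainder:
  k³+10k²+29k+56 = (-1/2)(-2k³+2k²+8k+64) + (11k²+33k+88)
  -2k³+2k²+8k+64 = (-(2/11)k+8/11)(11k²+33k+88) + (0)
Last nonzero remainder: 11k²+33k+88. Dividing through by 11 gives the monic gcd k²+3k+8.

8+3k+k²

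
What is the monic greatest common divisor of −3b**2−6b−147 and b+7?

Apply the Euclidean algorithm:
  −3b**2−6b−147 = (−3b+15)(b+7) + (−252)
  b+7 = (−(1/252)b−1/36)(−252) + (0)
The last nonzero remainder is the constant −252, so the polynomials are coprime and gcd = 1.

1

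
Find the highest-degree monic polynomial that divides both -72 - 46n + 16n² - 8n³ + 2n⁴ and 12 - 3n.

-4 + n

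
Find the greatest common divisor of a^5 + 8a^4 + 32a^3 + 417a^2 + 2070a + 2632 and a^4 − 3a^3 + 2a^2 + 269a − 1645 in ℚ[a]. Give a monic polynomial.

a^3 + 2a^2 + 12a + 329

Repeated division with remainder:
  a^5 + 8a^4 + 32a^3 + 417a^2 + 2070a + 2632 = (a + 11)(a^4 − 3a^3 + 2a^2 + 269a − 1645) + (63a^3 + 126a^2 + 756a + 20727)
  a^4 − 3a^3 + 2a^2 + 269a − 1645 = ((1/63)a − 5/63)(63a^3 + 126a^2 + 756a + 20727) + (0)
Last nonzero remainder: 63a^3 + 126a^2 + 756a + 20727. Dividing through by 63 gives the monic gcd a^3 + 2a^2 + 12a + 329.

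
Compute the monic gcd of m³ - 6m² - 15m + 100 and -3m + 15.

m - 5

Repeated division with remainder:
  m³ - 6m² - 15m + 100 = (-(1/3)m² + (1/3)m + 20/3)(-3m + 15) + (0)
Last nonzero remainder: -3m + 15. Dividing through by -3 gives the monic gcd m - 5.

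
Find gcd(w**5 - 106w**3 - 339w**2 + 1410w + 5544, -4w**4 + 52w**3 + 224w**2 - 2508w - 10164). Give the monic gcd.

w**3 - 2w**2 - 78w - 231

Euclidean algorithm in ℚ[w]:
  w**5 - 106w**3 - 339w**2 + 1410w + 5544 = (-(1/4)w - 13/4)(-4w**4 + 52w**3 + 224w**2 - 2508w - 10164) + (119w**3 - 238w**2 - 9282w - 27489)
  -4w**4 + 52w**3 + 224w**2 - 2508w - 10164 = (-(4/119)w + 44/119)(119w**3 - 238w**2 - 9282w - 27489) + (0)
Last nonzero remainder: 119w**3 - 238w**2 - 9282w - 27489. Dividing through by 119 gives the monic gcd w**3 - 2w**2 - 78w - 231.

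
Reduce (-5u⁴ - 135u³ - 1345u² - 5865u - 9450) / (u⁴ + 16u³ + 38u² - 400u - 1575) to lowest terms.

Repeated division with remainder:
  -5u⁴ - 135u³ - 1345u² - 5865u - 9450 = (-5)(u⁴ + 16u³ + 38u² - 400u - 1575) + (-55u³ - 1155u² - 7865u - 17325)
  u⁴ + 16u³ + 38u² - 400u - 1575 = (-(1/55)u + 1/11)(-55u³ - 1155u² - 7865u - 17325) + (0)
Last nonzero remainder: -55u³ - 1155u² - 7865u - 17325. Dividing through by -55 gives the monic gcd u³ + 21u² + 143u + 315.
Cancel u³ + 21u² + 143u + 315 from numerator and denominator to get the reduced form.

(-5u - 30)/(u - 5)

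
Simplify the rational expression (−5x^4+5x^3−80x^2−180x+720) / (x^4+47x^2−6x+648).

(−5x^2−5x+30)/(x^2+2x+27)

By polynomial division,
  −5x^4+5x^3−80x^2−180x+720 = (−5)(x^4+47x^2−6x+648) + (5x^3+155x^2−210x+3960)
  x^4+47x^2−6x+648 = ((1/5)x−31/5)(5x^3+155x^2−210x+3960) + (1050x^2−2100x+25200)
  5x^3+155x^2−210x+3960 = ((1/210)x+11/70)(1050x^2−2100x+25200) + (0)
Last nonzero remainder: 1050x^2−2100x+25200. Dividing through by 1050 gives the monic gcd x^2−2x+24.
Cancel x^2−2x+24 from numerator and denominator to get the reduced form.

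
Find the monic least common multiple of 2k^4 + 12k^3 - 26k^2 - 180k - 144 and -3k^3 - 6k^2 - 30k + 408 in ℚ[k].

k^6 + 12k^5 + 57k^4 + 36k^3 - 1054k^2 - 3492k - 2448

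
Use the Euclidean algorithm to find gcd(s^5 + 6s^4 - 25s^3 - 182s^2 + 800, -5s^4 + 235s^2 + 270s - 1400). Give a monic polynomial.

s^3 + 7s^2 + 2s - 40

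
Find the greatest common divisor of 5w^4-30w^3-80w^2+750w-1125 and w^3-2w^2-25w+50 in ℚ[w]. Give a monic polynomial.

w^2-25

Apply the Euclidean algorithm:
  5w^4-30w^3-80w^2+750w-1125 = (5w-20)(w^3-2w^2-25w+50) + (5w^2-125)
  w^3-2w^2-25w+50 = ((1/5)w-2/5)(5w^2-125) + (0)
Last nonzero remainder: 5w^2-125. Dividing through by 5 gives the monic gcd w^2-25.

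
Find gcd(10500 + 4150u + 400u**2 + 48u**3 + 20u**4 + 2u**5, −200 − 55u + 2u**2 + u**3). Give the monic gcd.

25 + 10u + u**2

By polynomial division,
  2u**5 + 20u**4 + 48u**3 + 400u**2 + 4150u + 10500 = (2u**2 + 16u + 126)(u**3 + 2u**2 − 55u − 200) + (1428u**2 + 14280u + 35700)
  u**3 + 2u**2 − 55u − 200 = ((1/1428)u − 2/357)(1428u**2 + 14280u + 35700) + (0)
Last nonzero remainder: 1428u**2 + 14280u + 35700. Dividing through by 1428 gives the monic gcd u**2 + 10u + 25.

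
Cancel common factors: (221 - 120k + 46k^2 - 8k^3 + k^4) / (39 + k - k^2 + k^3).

(17 - 4k + k^2)/(3 + k)

By polynomial division,
  k^4 - 8k^3 + 46k^2 - 120k + 221 = (k - 7)(k^3 - k^2 + k + 39) + (38k^2 - 152k + 494)
  k^3 - k^2 + k + 39 = ((1/38)k + 3/38)(38k^2 - 152k + 494) + (0)
Last nonzero remainder: 38k^2 - 152k + 494. Dividing through by 38 gives the monic gcd k^2 - 4k + 13.
Cancel k^2 - 4k + 13 from numerator and denominator to get the reduced form.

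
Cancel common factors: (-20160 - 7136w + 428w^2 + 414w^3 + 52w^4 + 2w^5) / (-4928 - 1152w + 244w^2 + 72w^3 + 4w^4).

Apply the Euclidean algorithm:
  2w^5 + 52w^4 + 414w^3 + 428w^2 - 7136w - 20160 = ((1/2)w + 4)(4w^4 + 72w^3 + 244w^2 - 1152w - 4928) + (4w^3 + 28w^2 - 64w - 448)
  4w^4 + 72w^3 + 244w^2 - 1152w - 4928 = (w + 11)(4w^3 + 28w^2 - 64w - 448) + (0)
Last nonzero remainder: 4w^3 + 28w^2 - 64w - 448. Dividing through by 4 gives the monic gcd w^3 + 7w^2 - 16w - 112.
Cancel w^3 + 7w^2 - 16w - 112 from numerator and denominator to get the reduced form.

(90 + 19w + w^2)/(22 + 2w)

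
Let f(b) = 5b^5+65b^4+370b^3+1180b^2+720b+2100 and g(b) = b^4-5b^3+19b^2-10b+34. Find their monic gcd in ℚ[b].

b^2+2

Euclidean algorithm in ℚ[b]:
  5b^5+65b^4+370b^3+1180b^2+720b+2100 = (5b+90)(b^4-5b^3+19b^2-10b+34) + (725b^3-480b^2+1450b-960)
  b^4-5b^3+19b^2-10b+34 = ((1/725)b-629/105125)(725b^3-480b^2+1450b-960) + ((297041/21025)b^2+594082/21025)
  725b^3-480b^2+1450b-960 = ((15243125/297041)b-10092000/297041)((297041/21025)b^2+594082/21025) + (0)
Last nonzero remainder: (297041/21025)b^2+594082/21025. Dividing through by 297041/21025 gives the monic gcd b^2+2.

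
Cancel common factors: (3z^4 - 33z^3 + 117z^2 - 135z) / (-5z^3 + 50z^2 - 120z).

Repeated division with remainder:
  3z^4 - 33z^3 + 117z^2 - 135z = (-(3/5)z + 3/5)(-5z^3 + 50z^2 - 120z) + (15z^2 - 63z)
  -5z^3 + 50z^2 - 120z = (-(1/3)z + 29/15)(15z^2 - 63z) + ((9/5)z)
  15z^2 - 63z = ((25/3)z - 35)((9/5)z) + (0)
Last nonzero remainder: (9/5)z. Dividing through by 9/5 gives the monic gcd z.
Cancel z from numerator and denominator to get the reduced form.

(-3z^3 + 33z^2 - 117z + 135)/(5z^2 - 50z + 120)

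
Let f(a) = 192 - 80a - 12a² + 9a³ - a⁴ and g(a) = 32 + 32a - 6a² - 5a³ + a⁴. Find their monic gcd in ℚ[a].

16 - 8a + a²

Apply the Euclidean algorithm:
  -a⁴ + 9a³ - 12a² - 80a + 192 = (-1)(a⁴ - 5a³ - 6a² + 32a + 32) + (4a³ - 18a² - 48a + 224)
  a⁴ - 5a³ - 6a² + 32a + 32 = ((1/4)a - 1/8)(4a³ - 18a² - 48a + 224) + ((15/4)a² - 30a + 60)
  4a³ - 18a² - 48a + 224 = ((16/15)a + 56/15)((15/4)a² - 30a + 60) + (0)
Last nonzero remainder: (15/4)a² - 30a + 60. Dividing through by 15/4 gives the monic gcd a² - 8a + 16.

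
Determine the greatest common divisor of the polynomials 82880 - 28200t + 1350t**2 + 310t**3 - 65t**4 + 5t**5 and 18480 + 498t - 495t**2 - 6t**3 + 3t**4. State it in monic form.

Apply the Euclidean algorithm:
  5t**5 - 65t**4 + 310t**3 + 1350t**2 - 28200t + 82880 = ((5/3)t - 55/3)(3t**4 - 6t**3 - 495t**2 + 498t + 18480) + (1025t**3 - 8555t**2 - 49870t + 421680)
  3t**4 - 6t**3 - 495t**2 + 498t + 18480 = ((3/1025)t + 3903/210125)(1025t**3 - 8555t**2 - 49870t + 421680) + (-(7990332/42025)t**2 + (7990332/42025)t + 447458592/42025)
  1025t**3 - 8555t**2 - 49870t + 421680 = (-(43075625/7990332)t + 52741375/1331722)(-(7990332/42025)t**2 + (7990332/42025)t + 447458592/42025) + (0)
Last nonzero remainder: -(7990332/42025)t**2 + (7990332/42025)t + 447458592/42025. Dividing through by -7990332/42025 gives the monic gcd t**2 - t - 56.

-56 - t + t**2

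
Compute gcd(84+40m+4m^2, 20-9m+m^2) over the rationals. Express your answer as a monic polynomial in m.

Apply the Euclidean algorithm:
  4m^2+40m+84 = (4)(m^2-9m+20) + (76m+4)
  m^2-9m+20 = ((1/76)m-43/361)(76m+4) + (7392/361)
  76m+4 = ((6859/1848)m+361/1848)(7392/361) + (0)
The last nonzero remainder is the constant 7392/361, so the polynomials are coprime and gcd = 1.

1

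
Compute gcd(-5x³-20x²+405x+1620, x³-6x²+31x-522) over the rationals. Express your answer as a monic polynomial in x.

Euclidean algorithm in ℚ[x]:
  -5x³-20x²+405x+1620 = (-5)(x³-6x²+31x-522) + (-50x²+560x-990)
  x³-6x²+31x-522 = (-(1/50)x-13/125)(-50x²+560x-990) + ((1736/25)x-15624/25)
  -50x²+560x-990 = (-(625/868)x+1375/868)((1736/25)x-15624/25) + (0)
Last nonzero remainder: (1736/25)x-15624/25. Dividing through by 1736/25 gives the monic gcd x-9.

x-9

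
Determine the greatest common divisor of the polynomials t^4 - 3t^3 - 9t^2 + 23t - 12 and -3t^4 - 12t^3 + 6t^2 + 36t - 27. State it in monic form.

t^3 + t^2 - 5t + 3

By polynomial division,
  t^4 - 3t^3 - 9t^2 + 23t - 12 = (-1/3)(-3t^4 - 12t^3 + 6t^2 + 36t - 27) + (-7t^3 - 7t^2 + 35t - 21)
  -3t^4 - 12t^3 + 6t^2 + 36t - 27 = ((3/7)t + 9/7)(-7t^3 - 7t^2 + 35t - 21) + (0)
Last nonzero remainder: -7t^3 - 7t^2 + 35t - 21. Dividing through by -7 gives the monic gcd t^3 + t^2 - 5t + 3.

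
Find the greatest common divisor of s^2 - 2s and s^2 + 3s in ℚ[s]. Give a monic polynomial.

s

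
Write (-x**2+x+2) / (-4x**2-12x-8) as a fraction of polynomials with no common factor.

(x-2)/(4x+8)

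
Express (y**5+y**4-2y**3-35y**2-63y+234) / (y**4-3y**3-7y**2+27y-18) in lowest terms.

(y**2+3y+13)/(y-1)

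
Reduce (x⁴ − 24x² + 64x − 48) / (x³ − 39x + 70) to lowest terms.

(x³ + 2x² − 20x + 24)/(x² + 2x − 35)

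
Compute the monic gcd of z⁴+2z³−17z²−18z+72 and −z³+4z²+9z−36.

Euclidean algorithm in ℚ[z]:
  z⁴+2z³−17z²−18z+72 = (−z−6)(−z³+4z²+9z−36) + (16z²−144)
  −z³+4z²+9z−36 = (−(1/16)z+1/4)(16z²−144) + (0)
Last nonzero remainder: 16z²−144. Dividing through by 16 gives the monic gcd z²−9.

z²−9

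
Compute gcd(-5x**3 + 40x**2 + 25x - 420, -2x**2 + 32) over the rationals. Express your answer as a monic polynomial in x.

x - 4

Repeated division with remainder:
  -5x**3 + 40x**2 + 25x - 420 = ((5/2)x - 20)(-2x**2 + 32) + (-55x + 220)
  -2x**2 + 32 = ((2/55)x + 8/55)(-55x + 220) + (0)
Last nonzero remainder: -55x + 220. Dividing through by -55 gives the monic gcd x - 4.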